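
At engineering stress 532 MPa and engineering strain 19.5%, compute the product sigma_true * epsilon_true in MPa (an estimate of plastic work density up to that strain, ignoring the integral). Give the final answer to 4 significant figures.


sigma_true = sigma_eng * (1 + epsilon_eng)
sigma_true = 532 * (1 + 0.195) = 635.74 MPa
epsilon_true = ln(1 + epsilon_eng)
epsilon_true = ln(1 + 0.195) = 0.178146
sigma_true * epsilon_true = 635.74 * 0.178146 = 113.3 MPa


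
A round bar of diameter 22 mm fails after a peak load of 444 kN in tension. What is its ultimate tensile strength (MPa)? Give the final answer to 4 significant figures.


A0 = pi*(d/2)^2 = pi*(22/2)^2 = 380.133 mm^2
UTS = F_max / A0 = 444*1000 / 380.133
UTS = 1168 MPa


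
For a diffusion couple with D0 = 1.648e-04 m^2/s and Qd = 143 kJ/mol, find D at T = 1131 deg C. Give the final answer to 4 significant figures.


D = D0 * exp(-Qd / (R*T))
T = 1404.15 K
D = 1.648e-04 * exp(-143e3 / (8.314 * 1404.15))
D = 7.891e-10 m^2/s


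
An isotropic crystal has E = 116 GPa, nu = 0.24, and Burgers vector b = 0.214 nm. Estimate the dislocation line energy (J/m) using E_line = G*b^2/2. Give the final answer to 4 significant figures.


Step 1: G = E / (2*(1+nu))
G = 116 / (2*(1+0.24)) = 46.7742 GPa = 4.67742e+10 Pa
Step 2: E_line = G*b^2/2
b = 0.214 nm = 2.14e-10 m
E_line = 0.5 * 4.67742e+10 * (2.14e-10)^2 = 1.071e-09 J/m


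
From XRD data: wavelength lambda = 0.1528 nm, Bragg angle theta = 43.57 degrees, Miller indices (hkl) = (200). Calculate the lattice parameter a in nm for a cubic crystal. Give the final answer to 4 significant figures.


d = lambda / (2*sin(theta))
d = 0.1528 / (2*sin(43.57 deg))
d = 0.110847 nm
a = d * sqrt(h^2+k^2+l^2) = 0.110847 * sqrt(4)
a = 0.2217 nm


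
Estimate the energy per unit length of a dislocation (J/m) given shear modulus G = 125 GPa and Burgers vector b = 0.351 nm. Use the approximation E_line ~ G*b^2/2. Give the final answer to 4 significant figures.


E = G*b^2/2
b = 0.351 nm = 3.51e-10 m
G = 125 GPa = 1.25e+11 Pa
E = 0.5 * 1.25e+11 * (3.51e-10)^2
E = 7.7e-09 J/m


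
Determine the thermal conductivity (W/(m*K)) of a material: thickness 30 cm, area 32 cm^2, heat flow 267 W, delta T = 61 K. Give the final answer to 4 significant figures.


k = Q*L / (A*dT)
L = 0.3 m, A = 3.2e-03 m^2
k = 267 * 0.3 / (3.2e-03 * 61)
k = 410.3 W/(m*K)


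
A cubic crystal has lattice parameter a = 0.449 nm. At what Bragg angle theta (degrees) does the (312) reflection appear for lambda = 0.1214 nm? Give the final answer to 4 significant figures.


d = a / sqrt(h^2+k^2+l^2)
d = 0.449 / sqrt(14) = 0.12 nm
lambda = 2*d*sin(theta)  =>  sin(theta) = lambda / (2*d)
sin(theta) = 0.1214 / (2 * 0.12) = 0.505832
theta = 30.39 deg


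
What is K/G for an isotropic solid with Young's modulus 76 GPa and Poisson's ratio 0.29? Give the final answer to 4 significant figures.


G = E / (2*(1+nu))
G = 76 / (2*(1+0.29)) = 29.4574 GPa
K = E / (3*(1-2*nu))
K = 76 / (3*(1-2*0.29)) = 60.3175 GPa
K/G = 60.3175 / 29.4574 = 2.048


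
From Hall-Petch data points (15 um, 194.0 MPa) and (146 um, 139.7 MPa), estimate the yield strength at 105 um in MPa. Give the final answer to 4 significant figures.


sigma_y = sigma0 + k / sqrt(d)
1/sqrt(d1) = 1/sqrt(1.5e-05) = 258.199;  1/sqrt(d2) = 82.7606
k = (sigma1 - sigma2) / (1/sqrt(d1) - 1/sqrt(d2)) = (194.0 - 139.7) / (258.199 - 82.7606) = 0.309511 MPa*m^0.5
sigma0 = sigma1 - k/sqrt(d1) = 194.0 - 0.309511*258.199 = 114.085 MPa
sigma_y(d3) = 114.085 + 0.309511 / sqrt(1.05e-04) = 144.3 MPa


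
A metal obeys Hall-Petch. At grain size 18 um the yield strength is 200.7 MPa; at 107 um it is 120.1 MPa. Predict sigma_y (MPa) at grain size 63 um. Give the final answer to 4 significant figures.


sigma_y = sigma0 + k / sqrt(d)
1/sqrt(d1) = 1/sqrt(1.8e-05) = 235.702;  1/sqrt(d2) = 96.6736
k = (sigma1 - sigma2) / (1/sqrt(d1) - 1/sqrt(d2)) = (200.7 - 120.1) / (235.702 - 96.6736) = 0.579737 MPa*m^0.5
sigma0 = sigma1 - k/sqrt(d1) = 200.7 - 0.579737*235.702 = 64.0547 MPa
sigma_y(d3) = 64.0547 + 0.579737 / sqrt(6.3e-05) = 137.1 MPa


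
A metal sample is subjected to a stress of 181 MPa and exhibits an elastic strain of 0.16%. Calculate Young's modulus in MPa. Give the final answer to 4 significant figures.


E = sigma / epsilon
epsilon = 0.16% = 1.6e-03
E = 181 / 1.6e-03
E = 113100 MPa


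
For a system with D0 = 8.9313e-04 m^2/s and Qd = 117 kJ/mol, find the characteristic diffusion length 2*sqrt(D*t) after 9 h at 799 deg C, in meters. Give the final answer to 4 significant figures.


Step 1: D = D0 * exp(-Qd/(R*T))
T = 1072.15 K
D = 8.9313e-04 * exp(-117e3 / (8.314 * 1072.15)) = 1.78043e-09 m^2/s
Step 2: L = 2*sqrt(D*t)
t = 9 h = 32400 s
L = 2*sqrt(1.78043e-09 * 32400) = 0.01519 m


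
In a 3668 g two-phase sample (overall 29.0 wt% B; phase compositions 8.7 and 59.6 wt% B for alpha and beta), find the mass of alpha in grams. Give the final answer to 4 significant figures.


f_alpha = (C_beta - C0) / (C_beta - C_alpha)
f_alpha = (59.6 - 29.0) / (59.6 - 8.7) = 0.601179
m_alpha = f_alpha * m_total = 0.601179 * 3668 = 2205 g


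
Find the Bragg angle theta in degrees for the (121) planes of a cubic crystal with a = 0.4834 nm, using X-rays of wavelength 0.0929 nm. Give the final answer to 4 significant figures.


d = a / sqrt(h^2+k^2+l^2)
d = 0.4834 / sqrt(6) = 0.197347 nm
lambda = 2*d*sin(theta)  =>  sin(theta) = lambda / (2*d)
sin(theta) = 0.0929 / (2 * 0.197347) = 0.235372
theta = 13.61 deg


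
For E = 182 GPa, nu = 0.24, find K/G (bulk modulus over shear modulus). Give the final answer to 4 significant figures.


G = E / (2*(1+nu))
G = 182 / (2*(1+0.24)) = 73.3871 GPa
K = E / (3*(1-2*nu))
K = 182 / (3*(1-2*0.24)) = 116.667 GPa
K/G = 116.667 / 73.3871 = 1.59


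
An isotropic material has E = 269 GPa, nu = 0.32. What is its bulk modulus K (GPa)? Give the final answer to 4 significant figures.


K = E / (3*(1-2*nu))
K = 269 / (3*(1-2*0.32))
K = 249.1 GPa


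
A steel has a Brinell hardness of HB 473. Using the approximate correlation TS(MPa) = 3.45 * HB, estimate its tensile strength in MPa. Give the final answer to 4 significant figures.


TS (MPa) = 3.45 * HB
TS = 3.45 * 473
TS = 1632 MPa


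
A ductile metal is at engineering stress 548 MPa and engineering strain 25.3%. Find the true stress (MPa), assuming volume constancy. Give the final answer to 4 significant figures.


sigma_true = sigma_eng * (1 + epsilon_eng)
sigma_true = 548 * (1 + 0.253)
sigma_true = 686.6 MPa


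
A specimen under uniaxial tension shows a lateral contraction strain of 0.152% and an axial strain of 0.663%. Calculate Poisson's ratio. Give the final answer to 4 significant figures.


nu = -epsilon_lat / epsilon_axial
Lateral strain is contraction (negative), so using magnitudes:
nu = 0.152 / 0.663
nu = 0.2293


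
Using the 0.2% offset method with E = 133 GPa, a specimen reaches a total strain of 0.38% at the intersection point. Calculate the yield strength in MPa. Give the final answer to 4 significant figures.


Offset strain = 0.002
Elastic strain at yield = total_strain - offset = 3.8e-03 - 0.002 = 1.8e-03
sigma_y = E * elastic_strain = 133000 * 1.8e-03
sigma_y = 239.4 MPa


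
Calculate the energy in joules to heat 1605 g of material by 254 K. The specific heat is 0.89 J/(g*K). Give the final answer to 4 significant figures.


Q = m * cp * dT
Q = 1605 * 0.89 * 254
Q = 362800 J


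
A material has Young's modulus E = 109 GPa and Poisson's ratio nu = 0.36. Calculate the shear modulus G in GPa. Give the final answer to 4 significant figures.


G = E / (2*(1+nu))
G = 109 / (2*(1+0.36))
G = 40.07 GPa


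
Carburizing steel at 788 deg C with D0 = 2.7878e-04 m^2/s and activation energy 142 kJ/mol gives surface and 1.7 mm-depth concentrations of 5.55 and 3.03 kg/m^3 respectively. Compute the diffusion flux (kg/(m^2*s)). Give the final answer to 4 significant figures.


Step 1: D = D0 * exp(-Qd/(R*T))
T = 788 + 273.15 = 1061.15 K
D = 2.7878e-04 * exp(-142e3 / (8.314 * 1061.15)) = 2.85182e-11 m^2/s
Step 2: J = D * (C1 - C2) / dx
J = 2.85182e-11 * (5.55 - 3.03) / 1.7e-03
J = 4.227e-08 kg/(m^2*s)


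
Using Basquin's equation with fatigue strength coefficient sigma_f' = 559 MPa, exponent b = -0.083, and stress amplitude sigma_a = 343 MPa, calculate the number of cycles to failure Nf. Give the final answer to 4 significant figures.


sigma_a = sigma_f' * (2*Nf)^b
2*Nf = (sigma_a / sigma_f')^(1/b)
2*Nf = (343 / 559)^(1/-0.083)
2*Nf = 359.447
Nf = 179.7 cycles


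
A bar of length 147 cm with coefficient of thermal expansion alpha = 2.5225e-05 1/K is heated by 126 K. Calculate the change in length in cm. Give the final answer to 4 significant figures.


dL = L0 * alpha * dT
dL = 147 * 2.5225e-05 * 126
dL = 0.4672 cm


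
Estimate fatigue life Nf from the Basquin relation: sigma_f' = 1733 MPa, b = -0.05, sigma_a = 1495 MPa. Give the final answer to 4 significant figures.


sigma_a = sigma_f' * (2*Nf)^b
2*Nf = (sigma_a / sigma_f')^(1/b)
2*Nf = (1495 / 1733)^(1/-0.05)
2*Nf = 19.1932
Nf = 9.597 cycles


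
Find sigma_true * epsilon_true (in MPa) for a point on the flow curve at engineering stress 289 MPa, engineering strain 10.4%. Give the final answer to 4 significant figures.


sigma_true = sigma_eng * (1 + epsilon_eng)
sigma_true = 289 * (1 + 0.104) = 319.056 MPa
epsilon_true = ln(1 + epsilon_eng)
epsilon_true = ln(1 + 0.104) = 0.0989399
sigma_true * epsilon_true = 319.056 * 0.0989399 = 31.57 MPa


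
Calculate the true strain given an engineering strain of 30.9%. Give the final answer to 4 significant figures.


epsilon_true = ln(1 + epsilon_eng)
epsilon_true = ln(1 + 0.309)
epsilon_true = 0.2693


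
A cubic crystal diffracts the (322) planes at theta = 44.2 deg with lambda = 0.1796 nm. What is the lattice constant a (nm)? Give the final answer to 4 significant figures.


d = lambda / (2*sin(theta))
d = 0.1796 / (2*sin(44.2 deg))
d = 0.128807 nm
a = d * sqrt(h^2+k^2+l^2) = 0.128807 * sqrt(17)
a = 0.5311 nm


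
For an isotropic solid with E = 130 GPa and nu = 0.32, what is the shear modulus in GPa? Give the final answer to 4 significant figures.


G = E / (2*(1+nu))
G = 130 / (2*(1+0.32))
G = 49.24 GPa


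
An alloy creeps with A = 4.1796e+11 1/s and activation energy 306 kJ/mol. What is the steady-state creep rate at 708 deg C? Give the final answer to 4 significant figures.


rate = A * exp(-Q / (R*T))
T = 708 + 273.15 = 981.15 K
rate = 4.1796e+11 * exp(-306e3 / (8.314 * 981.15))
rate = 2.136e-05 1/s


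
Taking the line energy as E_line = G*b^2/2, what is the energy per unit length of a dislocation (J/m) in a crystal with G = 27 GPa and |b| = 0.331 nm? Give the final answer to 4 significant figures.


E = G*b^2/2
b = 0.331 nm = 3.31e-10 m
G = 27 GPa = 2.7e+10 Pa
E = 0.5 * 2.7e+10 * (3.31e-10)^2
E = 1.479e-09 J/m


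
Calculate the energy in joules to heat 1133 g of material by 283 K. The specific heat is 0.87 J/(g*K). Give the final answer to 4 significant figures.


Q = m * cp * dT
Q = 1133 * 0.87 * 283
Q = 279000 J


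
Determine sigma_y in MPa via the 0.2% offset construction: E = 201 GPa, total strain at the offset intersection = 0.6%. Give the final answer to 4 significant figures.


Offset strain = 0.002
Elastic strain at yield = total_strain - offset = 6e-03 - 0.002 = 4e-03
sigma_y = E * elastic_strain = 201000 * 4e-03
sigma_y = 804 MPa


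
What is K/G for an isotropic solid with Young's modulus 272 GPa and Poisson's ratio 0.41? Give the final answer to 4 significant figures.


G = E / (2*(1+nu))
G = 272 / (2*(1+0.41)) = 96.4539 GPa
K = E / (3*(1-2*nu))
K = 272 / (3*(1-2*0.41)) = 503.704 GPa
K/G = 503.704 / 96.4539 = 5.222


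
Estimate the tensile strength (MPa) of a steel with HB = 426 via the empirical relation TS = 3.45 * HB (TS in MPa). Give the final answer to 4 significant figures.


TS (MPa) = 3.45 * HB
TS = 3.45 * 426
TS = 1470 MPa


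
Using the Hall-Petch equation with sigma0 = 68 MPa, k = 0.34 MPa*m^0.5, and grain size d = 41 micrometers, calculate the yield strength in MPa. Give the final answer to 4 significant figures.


sigma_y = sigma0 + k / sqrt(d)
d = 41 um = 4.1e-05 m
sigma_y = 68 + 0.34 / sqrt(4.1e-05)
sigma_y = 121.1 MPa


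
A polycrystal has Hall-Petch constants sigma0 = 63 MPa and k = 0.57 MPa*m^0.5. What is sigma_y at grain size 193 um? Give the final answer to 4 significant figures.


sigma_y = sigma0 + k / sqrt(d)
d = 193 um = 1.93e-04 m
sigma_y = 63 + 0.57 / sqrt(1.93e-04)
sigma_y = 104 MPa


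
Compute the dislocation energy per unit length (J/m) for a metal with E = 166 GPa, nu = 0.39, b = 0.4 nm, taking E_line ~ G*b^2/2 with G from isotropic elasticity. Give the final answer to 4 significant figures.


Step 1: G = E / (2*(1+nu))
G = 166 / (2*(1+0.39)) = 59.7122 GPa = 5.97122e+10 Pa
Step 2: E_line = G*b^2/2
b = 0.4 nm = 4e-10 m
E_line = 0.5 * 5.97122e+10 * (4e-10)^2 = 4.777e-09 J/m


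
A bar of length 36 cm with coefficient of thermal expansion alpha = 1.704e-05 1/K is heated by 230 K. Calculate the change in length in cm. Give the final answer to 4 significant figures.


dL = L0 * alpha * dT
dL = 36 * 1.704e-05 * 230
dL = 0.1411 cm


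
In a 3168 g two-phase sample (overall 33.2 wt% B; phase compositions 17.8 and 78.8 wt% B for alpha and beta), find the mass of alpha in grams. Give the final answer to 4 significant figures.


f_alpha = (C_beta - C0) / (C_beta - C_alpha)
f_alpha = (78.8 - 33.2) / (78.8 - 17.8) = 0.747541
m_alpha = f_alpha * m_total = 0.747541 * 3168 = 2368 g


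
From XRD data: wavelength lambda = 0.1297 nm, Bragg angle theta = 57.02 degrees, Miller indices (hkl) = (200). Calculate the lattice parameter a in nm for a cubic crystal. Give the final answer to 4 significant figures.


d = lambda / (2*sin(theta))
d = 0.1297 / (2*sin(57.02 deg))
d = 0.0773072 nm
a = d * sqrt(h^2+k^2+l^2) = 0.0773072 * sqrt(4)
a = 0.1546 nm


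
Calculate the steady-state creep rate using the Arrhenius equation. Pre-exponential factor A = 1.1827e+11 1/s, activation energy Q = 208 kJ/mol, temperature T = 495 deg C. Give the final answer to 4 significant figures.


rate = A * exp(-Q / (R*T))
T = 495 + 273.15 = 768.15 K
rate = 1.1827e+11 * exp(-208e3 / (8.314 * 768.15))
rate = 8.477e-04 1/s


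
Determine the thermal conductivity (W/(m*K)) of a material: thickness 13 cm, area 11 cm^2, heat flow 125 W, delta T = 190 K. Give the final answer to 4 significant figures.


k = Q*L / (A*dT)
L = 0.13 m, A = 1.1e-03 m^2
k = 125 * 0.13 / (1.1e-03 * 190)
k = 77.75 W/(m*K)


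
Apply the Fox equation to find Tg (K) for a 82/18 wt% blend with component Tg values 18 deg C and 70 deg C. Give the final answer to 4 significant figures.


1/Tg = w1/Tg1 + w2/Tg2 (in Kelvin)
Tg1 = 291.15 K, Tg2 = 343.15 K
1/Tg = 0.82/291.15 + 0.18/343.15
Tg = 299.3 K


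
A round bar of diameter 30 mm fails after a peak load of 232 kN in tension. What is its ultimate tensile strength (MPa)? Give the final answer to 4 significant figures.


A0 = pi*(d/2)^2 = pi*(30/2)^2 = 706.858 mm^2
UTS = F_max / A0 = 232*1000 / 706.858
UTS = 328.2 MPa


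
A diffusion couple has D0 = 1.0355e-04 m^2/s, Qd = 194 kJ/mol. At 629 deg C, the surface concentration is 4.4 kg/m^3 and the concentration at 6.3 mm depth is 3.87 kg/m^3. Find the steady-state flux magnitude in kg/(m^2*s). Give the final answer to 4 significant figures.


Step 1: D = D0 * exp(-Qd/(R*T))
T = 629 + 273.15 = 902.15 K
D = 1.0355e-04 * exp(-194e3 / (8.314 * 902.15)) = 6.05496e-16 m^2/s
Step 2: J = D * (C1 - C2) / dx
J = 6.05496e-16 * (4.4 - 3.87) / 6.3e-03
J = 5.094e-14 kg/(m^2*s)


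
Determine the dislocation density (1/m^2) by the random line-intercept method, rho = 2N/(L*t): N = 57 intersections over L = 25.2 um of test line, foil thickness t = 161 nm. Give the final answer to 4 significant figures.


rho = 2N / (L * t)
L = 25.2 um = 2.52e-05 m, t = 161 nm = 1.61e-07 m
rho = 2 * 57 / (2.52e-05 * 1.61e-07)
rho = 2.81e+13 1/m^2


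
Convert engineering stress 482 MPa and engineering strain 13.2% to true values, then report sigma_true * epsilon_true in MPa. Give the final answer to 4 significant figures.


sigma_true = sigma_eng * (1 + epsilon_eng)
sigma_true = 482 * (1 + 0.132) = 545.624 MPa
epsilon_true = ln(1 + epsilon_eng)
epsilon_true = ln(1 + 0.132) = 0.123986
sigma_true * epsilon_true = 545.624 * 0.123986 = 67.65 MPa


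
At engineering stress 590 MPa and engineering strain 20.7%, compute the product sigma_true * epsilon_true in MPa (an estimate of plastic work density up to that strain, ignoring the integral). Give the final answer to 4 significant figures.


sigma_true = sigma_eng * (1 + epsilon_eng)
sigma_true = 590 * (1 + 0.207) = 712.13 MPa
epsilon_true = ln(1 + epsilon_eng)
epsilon_true = ln(1 + 0.207) = 0.188138
sigma_true * epsilon_true = 712.13 * 0.188138 = 134 MPa


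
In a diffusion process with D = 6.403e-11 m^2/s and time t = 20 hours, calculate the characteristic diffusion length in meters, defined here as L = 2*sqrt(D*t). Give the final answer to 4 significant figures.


t = 20 hr = 72000 s
Diffusion length = 2*sqrt(D*t)
= 2*sqrt(6.403e-11 * 72000)
= 4.294e-03 m


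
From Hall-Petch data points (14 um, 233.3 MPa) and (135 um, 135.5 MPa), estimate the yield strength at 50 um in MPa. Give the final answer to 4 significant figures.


sigma_y = sigma0 + k / sqrt(d)
1/sqrt(d1) = 1/sqrt(1.4e-05) = 267.261;  1/sqrt(d2) = 86.0663
k = (sigma1 - sigma2) / (1/sqrt(d1) - 1/sqrt(d2)) = (233.3 - 135.5) / (267.261 - 86.0663) = 0.53975 MPa*m^0.5
sigma0 = sigma1 - k/sqrt(d1) = 233.3 - 0.53975*267.261 = 89.0457 MPa
sigma_y(d3) = 89.0457 + 0.53975 / sqrt(5e-05) = 165.4 MPa


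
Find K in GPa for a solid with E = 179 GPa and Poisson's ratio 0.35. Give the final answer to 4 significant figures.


K = E / (3*(1-2*nu))
K = 179 / (3*(1-2*0.35))
K = 198.9 GPa


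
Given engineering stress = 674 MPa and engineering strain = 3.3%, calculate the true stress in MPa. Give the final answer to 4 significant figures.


sigma_true = sigma_eng * (1 + epsilon_eng)
sigma_true = 674 * (1 + 0.033)
sigma_true = 696.2 MPa


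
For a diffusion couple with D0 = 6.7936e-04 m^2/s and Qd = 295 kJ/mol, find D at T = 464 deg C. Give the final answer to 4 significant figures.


D = D0 * exp(-Qd / (R*T))
T = 737.15 K
D = 6.7936e-04 * exp(-295e3 / (8.314 * 737.15))
D = 8.464e-25 m^2/s


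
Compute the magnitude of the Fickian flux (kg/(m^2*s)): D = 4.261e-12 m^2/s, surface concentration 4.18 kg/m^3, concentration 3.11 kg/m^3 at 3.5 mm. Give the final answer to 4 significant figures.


J = -D * (dC/dx) = D * (C1 - C2) / dx
J = 4.261e-12 * (4.18 - 3.11) / 3.5e-03
J = 1.303e-09 kg/(m^2*s)


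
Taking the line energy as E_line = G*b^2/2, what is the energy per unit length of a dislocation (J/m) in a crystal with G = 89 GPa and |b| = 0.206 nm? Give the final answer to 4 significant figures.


E = G*b^2/2
b = 0.206 nm = 2.06e-10 m
G = 89 GPa = 8.9e+10 Pa
E = 0.5 * 8.9e+10 * (2.06e-10)^2
E = 1.888e-09 J/m


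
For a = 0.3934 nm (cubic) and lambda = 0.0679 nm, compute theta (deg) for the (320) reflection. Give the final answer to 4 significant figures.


d = a / sqrt(h^2+k^2+l^2)
d = 0.3934 / sqrt(13) = 0.10911 nm
lambda = 2*d*sin(theta)  =>  sin(theta) = lambda / (2*d)
sin(theta) = 0.0679 / (2 * 0.10911) = 0.311155
theta = 18.13 deg


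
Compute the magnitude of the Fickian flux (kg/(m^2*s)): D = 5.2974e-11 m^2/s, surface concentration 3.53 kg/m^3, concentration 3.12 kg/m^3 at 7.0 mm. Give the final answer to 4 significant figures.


J = -D * (dC/dx) = D * (C1 - C2) / dx
J = 5.2974e-11 * (3.53 - 3.12) / 7e-03
J = 3.103e-09 kg/(m^2*s)


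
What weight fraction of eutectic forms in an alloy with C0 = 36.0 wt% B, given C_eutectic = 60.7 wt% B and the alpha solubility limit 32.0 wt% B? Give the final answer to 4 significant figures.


f_primary = (C_e - C0) / (C_e - C_alpha_max)
f_primary = (60.7 - 36.0) / (60.7 - 32.0)
f_primary = 0.860627
f_eutectic = 1 - 0.860627 = 0.1394


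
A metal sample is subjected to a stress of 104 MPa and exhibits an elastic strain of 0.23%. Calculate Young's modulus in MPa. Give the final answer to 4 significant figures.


E = sigma / epsilon
epsilon = 0.23% = 2.3e-03
E = 104 / 2.3e-03
E = 45220 MPa


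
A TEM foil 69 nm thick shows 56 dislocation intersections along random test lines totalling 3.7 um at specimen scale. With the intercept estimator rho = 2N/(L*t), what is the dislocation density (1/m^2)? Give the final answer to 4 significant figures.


rho = 2N / (L * t)
L = 3.7 um = 3.7e-06 m, t = 69 nm = 6.9e-08 m
rho = 2 * 56 / (3.7e-06 * 6.9e-08)
rho = 4.387e+14 1/m^2


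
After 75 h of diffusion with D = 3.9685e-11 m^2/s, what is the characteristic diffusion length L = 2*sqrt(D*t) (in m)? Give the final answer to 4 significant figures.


t = 75 hr = 270000 s
Diffusion length = 2*sqrt(D*t)
= 2*sqrt(3.9685e-11 * 270000)
= 6.547e-03 m


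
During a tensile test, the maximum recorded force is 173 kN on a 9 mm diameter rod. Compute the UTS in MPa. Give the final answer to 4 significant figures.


A0 = pi*(d/2)^2 = pi*(9/2)^2 = 63.6173 mm^2
UTS = F_max / A0 = 173*1000 / 63.6173
UTS = 2719 MPa


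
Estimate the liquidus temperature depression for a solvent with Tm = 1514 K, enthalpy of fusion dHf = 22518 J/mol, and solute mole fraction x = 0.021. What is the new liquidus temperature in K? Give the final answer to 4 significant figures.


dT = R*Tm^2*x / dHf
dT = 8.314 * 1514^2 * 0.021 / 22518
dT = 17.7726 K
T_new = 1514 - 17.7726 = 1496 K


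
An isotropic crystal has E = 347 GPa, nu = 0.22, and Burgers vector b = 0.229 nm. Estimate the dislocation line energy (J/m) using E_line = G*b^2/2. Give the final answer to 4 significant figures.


Step 1: G = E / (2*(1+nu))
G = 347 / (2*(1+0.22)) = 142.213 GPa = 1.42213e+11 Pa
Step 2: E_line = G*b^2/2
b = 0.229 nm = 2.29e-10 m
E_line = 0.5 * 1.42213e+11 * (2.29e-10)^2 = 3.729e-09 J/m


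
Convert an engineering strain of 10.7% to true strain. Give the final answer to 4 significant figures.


epsilon_true = ln(1 + epsilon_eng)
epsilon_true = ln(1 + 0.107)
epsilon_true = 0.1017


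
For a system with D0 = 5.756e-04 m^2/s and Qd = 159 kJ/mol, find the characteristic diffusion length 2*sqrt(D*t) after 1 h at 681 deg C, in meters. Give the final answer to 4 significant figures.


Step 1: D = D0 * exp(-Qd/(R*T))
T = 954.15 K
D = 5.756e-04 * exp(-159e3 / (8.314 * 954.15)) = 1.13606e-12 m^2/s
Step 2: L = 2*sqrt(D*t)
t = 1 h = 3600 s
L = 2*sqrt(1.13606e-12 * 3600) = 1.279e-04 m


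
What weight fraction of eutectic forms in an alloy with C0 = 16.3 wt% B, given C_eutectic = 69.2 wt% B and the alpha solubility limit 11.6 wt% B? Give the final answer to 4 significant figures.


f_primary = (C_e - C0) / (C_e - C_alpha_max)
f_primary = (69.2 - 16.3) / (69.2 - 11.6)
f_primary = 0.918403
f_eutectic = 1 - 0.918403 = 0.0816


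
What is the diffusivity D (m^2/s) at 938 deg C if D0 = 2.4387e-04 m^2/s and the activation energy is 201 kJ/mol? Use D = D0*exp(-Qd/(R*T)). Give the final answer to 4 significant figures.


D = D0 * exp(-Qd / (R*T))
T = 1211.15 K
D = 2.4387e-04 * exp(-201e3 / (8.314 * 1211.15))
D = 5.225e-13 m^2/s


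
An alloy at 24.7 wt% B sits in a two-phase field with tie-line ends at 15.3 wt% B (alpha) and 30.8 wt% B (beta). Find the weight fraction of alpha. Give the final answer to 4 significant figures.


f_alpha = (C_beta - C0) / (C_beta - C_alpha)
f_alpha = (30.8 - 24.7) / (30.8 - 15.3)
f_alpha = 0.3935


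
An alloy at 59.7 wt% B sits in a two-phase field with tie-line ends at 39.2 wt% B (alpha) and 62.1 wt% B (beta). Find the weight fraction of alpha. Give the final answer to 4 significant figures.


f_alpha = (C_beta - C0) / (C_beta - C_alpha)
f_alpha = (62.1 - 59.7) / (62.1 - 39.2)
f_alpha = 0.1048


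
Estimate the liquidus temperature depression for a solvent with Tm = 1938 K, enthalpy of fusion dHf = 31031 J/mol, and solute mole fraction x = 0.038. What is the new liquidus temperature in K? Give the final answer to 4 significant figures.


dT = R*Tm^2*x / dHf
dT = 8.314 * 1938^2 * 0.038 / 31031
dT = 38.2389 K
T_new = 1938 - 38.2389 = 1900 K


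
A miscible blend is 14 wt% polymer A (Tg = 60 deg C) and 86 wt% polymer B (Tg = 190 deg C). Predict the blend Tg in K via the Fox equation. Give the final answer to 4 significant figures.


1/Tg = w1/Tg1 + w2/Tg2 (in Kelvin)
Tg1 = 333.15 K, Tg2 = 463.15 K
1/Tg = 0.14/333.15 + 0.86/463.15
Tg = 439.2 K


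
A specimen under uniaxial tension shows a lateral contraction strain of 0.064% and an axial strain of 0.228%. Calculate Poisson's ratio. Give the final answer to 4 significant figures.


nu = -epsilon_lat / epsilon_axial
Lateral strain is contraction (negative), so using magnitudes:
nu = 0.064 / 0.228
nu = 0.2807


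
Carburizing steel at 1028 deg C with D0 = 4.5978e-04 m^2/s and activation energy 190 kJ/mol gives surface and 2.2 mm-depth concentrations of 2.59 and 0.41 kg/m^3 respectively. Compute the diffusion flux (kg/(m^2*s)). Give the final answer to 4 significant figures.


Step 1: D = D0 * exp(-Qd/(R*T))
T = 1028 + 273.15 = 1301.15 K
D = 4.5978e-04 * exp(-190e3 / (8.314 * 1301.15)) = 1.08325e-11 m^2/s
Step 2: J = D * (C1 - C2) / dx
J = 1.08325e-11 * (2.59 - 0.41) / 2.2e-03
J = 1.073e-08 kg/(m^2*s)


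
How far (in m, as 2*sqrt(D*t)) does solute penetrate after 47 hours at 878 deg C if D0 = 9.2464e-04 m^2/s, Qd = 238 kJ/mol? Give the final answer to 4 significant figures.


Step 1: D = D0 * exp(-Qd/(R*T))
T = 1151.15 K
D = 9.2464e-04 * exp(-238e3 / (8.314 * 1151.15)) = 1.46583e-14 m^2/s
Step 2: L = 2*sqrt(D*t)
t = 47 h = 169200 s
L = 2*sqrt(1.46583e-14 * 169200) = 9.96e-05 m


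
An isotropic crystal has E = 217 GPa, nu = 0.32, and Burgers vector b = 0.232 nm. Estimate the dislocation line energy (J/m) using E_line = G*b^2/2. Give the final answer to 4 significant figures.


Step 1: G = E / (2*(1+nu))
G = 217 / (2*(1+0.32)) = 82.197 GPa = 8.2197e+10 Pa
Step 2: E_line = G*b^2/2
b = 0.232 nm = 2.32e-10 m
E_line = 0.5 * 8.2197e+10 * (2.32e-10)^2 = 2.212e-09 J/m


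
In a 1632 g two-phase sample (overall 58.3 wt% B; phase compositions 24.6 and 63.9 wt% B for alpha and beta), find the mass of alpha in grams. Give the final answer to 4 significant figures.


f_alpha = (C_beta - C0) / (C_beta - C_alpha)
f_alpha = (63.9 - 58.3) / (63.9 - 24.6) = 0.142494
m_alpha = f_alpha * m_total = 0.142494 * 1632 = 232.5 g


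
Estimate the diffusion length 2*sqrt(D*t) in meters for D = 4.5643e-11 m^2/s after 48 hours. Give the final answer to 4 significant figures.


t = 48 hr = 172800 s
Diffusion length = 2*sqrt(D*t)
= 2*sqrt(4.5643e-11 * 172800)
= 5.617e-03 m


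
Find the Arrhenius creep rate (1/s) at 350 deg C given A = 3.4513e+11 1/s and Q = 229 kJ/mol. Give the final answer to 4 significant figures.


rate = A * exp(-Q / (R*T))
T = 350 + 273.15 = 623.15 K
rate = 3.4513e+11 * exp(-229e3 / (8.314 * 623.15))
rate = 2.196e-08 1/s


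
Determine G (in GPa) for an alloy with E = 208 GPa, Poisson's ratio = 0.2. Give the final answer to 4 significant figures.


G = E / (2*(1+nu))
G = 208 / (2*(1+0.2))
G = 86.67 GPa


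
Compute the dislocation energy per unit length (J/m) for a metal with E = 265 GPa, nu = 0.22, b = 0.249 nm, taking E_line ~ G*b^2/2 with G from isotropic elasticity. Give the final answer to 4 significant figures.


Step 1: G = E / (2*(1+nu))
G = 265 / (2*(1+0.22)) = 108.607 GPa = 1.08607e+11 Pa
Step 2: E_line = G*b^2/2
b = 0.249 nm = 2.49e-10 m
E_line = 0.5 * 1.08607e+11 * (2.49e-10)^2 = 3.367e-09 J/m


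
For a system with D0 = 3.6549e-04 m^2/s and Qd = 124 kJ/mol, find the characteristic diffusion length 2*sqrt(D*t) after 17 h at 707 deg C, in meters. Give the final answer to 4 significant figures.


Step 1: D = D0 * exp(-Qd/(R*T))
T = 980.15 K
D = 3.6549e-04 * exp(-124e3 / (8.314 * 980.15)) = 9.00259e-11 m^2/s
Step 2: L = 2*sqrt(D*t)
t = 17 h = 61200 s
L = 2*sqrt(9.00259e-11 * 61200) = 4.695e-03 m


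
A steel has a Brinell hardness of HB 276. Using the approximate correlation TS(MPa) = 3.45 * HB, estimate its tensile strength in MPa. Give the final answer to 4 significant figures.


TS (MPa) = 3.45 * HB
TS = 3.45 * 276
TS = 952.2 MPa


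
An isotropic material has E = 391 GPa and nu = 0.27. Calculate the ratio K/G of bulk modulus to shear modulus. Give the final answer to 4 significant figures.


G = E / (2*(1+nu))
G = 391 / (2*(1+0.27)) = 153.937 GPa
K = E / (3*(1-2*nu))
K = 391 / (3*(1-2*0.27)) = 283.333 GPa
K/G = 283.333 / 153.937 = 1.841


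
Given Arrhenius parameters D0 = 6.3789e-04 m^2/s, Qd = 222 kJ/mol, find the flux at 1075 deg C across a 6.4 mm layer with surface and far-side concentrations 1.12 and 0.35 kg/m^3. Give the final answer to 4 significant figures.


Step 1: D = D0 * exp(-Qd/(R*T))
T = 1075 + 273.15 = 1348.15 K
D = 6.3789e-04 * exp(-222e3 / (8.314 * 1348.15)) = 1.5957e-12 m^2/s
Step 2: J = D * (C1 - C2) / dx
J = 1.5957e-12 * (1.12 - 0.35) / 6.4e-03
J = 1.92e-10 kg/(m^2*s)


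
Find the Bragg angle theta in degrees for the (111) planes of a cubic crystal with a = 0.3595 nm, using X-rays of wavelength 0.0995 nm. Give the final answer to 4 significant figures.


d = a / sqrt(h^2+k^2+l^2)
d = 0.3595 / sqrt(3) = 0.207557 nm
lambda = 2*d*sin(theta)  =>  sin(theta) = lambda / (2*d)
sin(theta) = 0.0995 / (2 * 0.207557) = 0.239693
theta = 13.87 deg


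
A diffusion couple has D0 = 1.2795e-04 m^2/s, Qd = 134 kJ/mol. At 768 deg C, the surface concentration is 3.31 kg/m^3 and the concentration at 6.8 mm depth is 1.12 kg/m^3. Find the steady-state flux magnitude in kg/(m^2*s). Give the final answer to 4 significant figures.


Step 1: D = D0 * exp(-Qd/(R*T))
T = 768 + 273.15 = 1041.15 K
D = 1.2795e-04 * exp(-134e3 / (8.314 * 1041.15)) = 2.42102e-11 m^2/s
Step 2: J = D * (C1 - C2) / dx
J = 2.42102e-11 * (3.31 - 1.12) / 6.8e-03
J = 7.797e-09 kg/(m^2*s)


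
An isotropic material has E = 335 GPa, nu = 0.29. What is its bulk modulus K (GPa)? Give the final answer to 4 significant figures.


K = E / (3*(1-2*nu))
K = 335 / (3*(1-2*0.29))
K = 265.9 GPa


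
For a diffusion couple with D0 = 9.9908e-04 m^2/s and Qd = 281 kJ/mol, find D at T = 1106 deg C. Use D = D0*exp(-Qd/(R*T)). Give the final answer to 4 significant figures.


D = D0 * exp(-Qd / (R*T))
T = 1379.15 K
D = 9.9908e-04 * exp(-281e3 / (8.314 * 1379.15))
D = 2.272e-14 m^2/s


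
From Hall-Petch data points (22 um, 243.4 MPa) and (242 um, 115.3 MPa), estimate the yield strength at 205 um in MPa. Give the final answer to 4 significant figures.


sigma_y = sigma0 + k / sqrt(d)
1/sqrt(d1) = 1/sqrt(2.2e-05) = 213.201;  1/sqrt(d2) = 64.2824
k = (sigma1 - sigma2) / (1/sqrt(d1) - 1/sqrt(d2)) = (243.4 - 115.3) / (213.201 - 64.2824) = 0.860203 MPa*m^0.5
sigma0 = sigma1 - k/sqrt(d1) = 243.4 - 0.860203*213.201 = 60.004 MPa
sigma_y(d3) = 60.004 + 0.860203 / sqrt(2.05e-04) = 120.1 MPa


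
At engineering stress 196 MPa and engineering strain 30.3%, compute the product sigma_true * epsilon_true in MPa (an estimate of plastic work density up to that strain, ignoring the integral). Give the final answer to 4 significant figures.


sigma_true = sigma_eng * (1 + epsilon_eng)
sigma_true = 196 * (1 + 0.303) = 255.388 MPa
epsilon_true = ln(1 + epsilon_eng)
epsilon_true = ln(1 + 0.303) = 0.264669
sigma_true * epsilon_true = 255.388 * 0.264669 = 67.59 MPa


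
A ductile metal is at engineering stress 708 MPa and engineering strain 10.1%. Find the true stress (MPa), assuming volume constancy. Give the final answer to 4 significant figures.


sigma_true = sigma_eng * (1 + epsilon_eng)
sigma_true = 708 * (1 + 0.101)
sigma_true = 779.5 MPa


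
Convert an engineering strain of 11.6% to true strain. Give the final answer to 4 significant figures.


epsilon_true = ln(1 + epsilon_eng)
epsilon_true = ln(1 + 0.116)
epsilon_true = 0.1098


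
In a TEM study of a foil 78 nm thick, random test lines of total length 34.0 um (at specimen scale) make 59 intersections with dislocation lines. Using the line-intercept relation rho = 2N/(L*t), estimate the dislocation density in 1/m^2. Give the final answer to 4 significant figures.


rho = 2N / (L * t)
L = 34.0 um = 3.4e-05 m, t = 78 nm = 7.8e-08 m
rho = 2 * 59 / (3.4e-05 * 7.8e-08)
rho = 4.449e+13 1/m^2


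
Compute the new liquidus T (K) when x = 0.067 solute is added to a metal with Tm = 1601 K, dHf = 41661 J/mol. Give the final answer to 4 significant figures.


dT = R*Tm^2*x / dHf
dT = 8.314 * 1601^2 * 0.067 / 41661
dT = 34.2719 K
T_new = 1601 - 34.2719 = 1567 K


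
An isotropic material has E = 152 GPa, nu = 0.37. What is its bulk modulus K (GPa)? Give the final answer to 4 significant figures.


K = E / (3*(1-2*nu))
K = 152 / (3*(1-2*0.37))
K = 194.9 GPa


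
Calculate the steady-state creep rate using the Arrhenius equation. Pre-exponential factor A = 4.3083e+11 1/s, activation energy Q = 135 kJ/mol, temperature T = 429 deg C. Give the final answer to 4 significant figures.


rate = A * exp(-Q / (R*T))
T = 429 + 273.15 = 702.15 K
rate = 4.3083e+11 * exp(-135e3 / (8.314 * 702.15))
rate = 38.99 1/s


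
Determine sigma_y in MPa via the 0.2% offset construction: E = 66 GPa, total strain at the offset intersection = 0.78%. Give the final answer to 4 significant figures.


Offset strain = 0.002
Elastic strain at yield = total_strain - offset = 7.8e-03 - 0.002 = 5.8e-03
sigma_y = E * elastic_strain = 66000 * 5.8e-03
sigma_y = 382.8 MPa


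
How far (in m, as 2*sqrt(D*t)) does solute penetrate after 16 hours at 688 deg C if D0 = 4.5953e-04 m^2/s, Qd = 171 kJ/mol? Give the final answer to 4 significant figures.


Step 1: D = D0 * exp(-Qd/(R*T))
T = 961.15 K
D = 4.5953e-04 * exp(-171e3 / (8.314 * 961.15)) = 2.33784e-13 m^2/s
Step 2: L = 2*sqrt(D*t)
t = 16 h = 57600 s
L = 2*sqrt(2.33784e-13 * 57600) = 2.321e-04 m


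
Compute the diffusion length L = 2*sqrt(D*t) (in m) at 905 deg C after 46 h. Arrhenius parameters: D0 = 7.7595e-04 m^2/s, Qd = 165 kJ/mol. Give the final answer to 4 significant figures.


Step 1: D = D0 * exp(-Qd/(R*T))
T = 1178.15 K
D = 7.7595e-04 * exp(-165e3 / (8.314 * 1178.15)) = 3.75063e-11 m^2/s
Step 2: L = 2*sqrt(D*t)
t = 46 h = 165600 s
L = 2*sqrt(3.75063e-11 * 165600) = 4.984e-03 m


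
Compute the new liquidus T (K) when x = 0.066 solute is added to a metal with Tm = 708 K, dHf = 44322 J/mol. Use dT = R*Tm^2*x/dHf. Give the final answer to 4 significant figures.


dT = R*Tm^2*x / dHf
dT = 8.314 * 708^2 * 0.066 / 44322
dT = 6.20585 K
T_new = 708 - 6.20585 = 701.8 K


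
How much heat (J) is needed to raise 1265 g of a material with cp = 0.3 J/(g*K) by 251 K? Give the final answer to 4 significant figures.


Q = m * cp * dT
Q = 1265 * 0.3 * 251
Q = 95250 J


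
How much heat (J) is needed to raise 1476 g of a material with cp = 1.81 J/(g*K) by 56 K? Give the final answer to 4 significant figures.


Q = m * cp * dT
Q = 1476 * 1.81 * 56
Q = 149600 J


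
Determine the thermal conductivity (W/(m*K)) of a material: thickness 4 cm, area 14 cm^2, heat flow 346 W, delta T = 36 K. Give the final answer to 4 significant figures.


k = Q*L / (A*dT)
L = 0.04 m, A = 1.4e-03 m^2
k = 346 * 0.04 / (1.4e-03 * 36)
k = 274.6 W/(m*K)


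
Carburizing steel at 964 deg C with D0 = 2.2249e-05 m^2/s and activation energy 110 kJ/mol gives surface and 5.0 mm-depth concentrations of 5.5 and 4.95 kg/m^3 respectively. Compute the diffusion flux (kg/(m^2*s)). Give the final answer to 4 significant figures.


Step 1: D = D0 * exp(-Qd/(R*T))
T = 964 + 273.15 = 1237.15 K
D = 2.2249e-05 * exp(-110e3 / (8.314 * 1237.15)) = 5.04371e-10 m^2/s
Step 2: J = D * (C1 - C2) / dx
J = 5.04371e-10 * (5.5 - 4.95) / 5e-03
J = 5.548e-08 kg/(m^2*s)


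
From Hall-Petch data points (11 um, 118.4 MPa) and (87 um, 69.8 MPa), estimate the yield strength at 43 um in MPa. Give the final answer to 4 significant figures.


sigma_y = sigma0 + k / sqrt(d)
1/sqrt(d1) = 1/sqrt(1.1e-05) = 301.511;  1/sqrt(d2) = 107.211
k = (sigma1 - sigma2) / (1/sqrt(d1) - 1/sqrt(d2)) = (118.4 - 69.8) / (301.511 - 107.211) = 0.250129 MPa*m^0.5
sigma0 = sigma1 - k/sqrt(d1) = 118.4 - 0.250129*301.511 = 42.9834 MPa
sigma_y(d3) = 42.9834 + 0.250129 / sqrt(4.3e-05) = 81.13 MPa


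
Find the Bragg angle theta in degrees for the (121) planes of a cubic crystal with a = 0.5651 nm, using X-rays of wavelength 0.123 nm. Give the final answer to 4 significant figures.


d = a / sqrt(h^2+k^2+l^2)
d = 0.5651 / sqrt(6) = 0.230701 nm
lambda = 2*d*sin(theta)  =>  sin(theta) = lambda / (2*d)
sin(theta) = 0.123 / (2 * 0.230701) = 0.266579
theta = 15.46 deg


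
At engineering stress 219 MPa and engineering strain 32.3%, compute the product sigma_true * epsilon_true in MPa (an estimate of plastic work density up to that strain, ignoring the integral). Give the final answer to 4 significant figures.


sigma_true = sigma_eng * (1 + epsilon_eng)
sigma_true = 219 * (1 + 0.323) = 289.737 MPa
epsilon_true = ln(1 + epsilon_eng)
epsilon_true = ln(1 + 0.323) = 0.279902
sigma_true * epsilon_true = 289.737 * 0.279902 = 81.1 MPa


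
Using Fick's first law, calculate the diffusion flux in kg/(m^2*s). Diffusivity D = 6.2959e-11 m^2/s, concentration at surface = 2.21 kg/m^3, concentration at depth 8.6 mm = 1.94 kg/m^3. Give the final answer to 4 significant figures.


J = -D * (dC/dx) = D * (C1 - C2) / dx
J = 6.2959e-11 * (2.21 - 1.94) / 8.6e-03
J = 1.977e-09 kg/(m^2*s)


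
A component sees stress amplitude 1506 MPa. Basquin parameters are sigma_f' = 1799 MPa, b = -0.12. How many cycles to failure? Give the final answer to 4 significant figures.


sigma_a = sigma_f' * (2*Nf)^b
2*Nf = (sigma_a / sigma_f')^(1/b)
2*Nf = (1506 / 1799)^(1/-0.12)
2*Nf = 4.39931
Nf = 2.2 cycles


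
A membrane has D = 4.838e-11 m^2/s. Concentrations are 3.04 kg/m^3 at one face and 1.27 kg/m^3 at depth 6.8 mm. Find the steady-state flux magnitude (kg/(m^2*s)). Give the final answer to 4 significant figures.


J = -D * (dC/dx) = D * (C1 - C2) / dx
J = 4.838e-11 * (3.04 - 1.27) / 6.8e-03
J = 1.259e-08 kg/(m^2*s)


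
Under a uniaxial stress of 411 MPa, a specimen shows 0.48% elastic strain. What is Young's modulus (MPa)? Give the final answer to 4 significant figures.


E = sigma / epsilon
epsilon = 0.48% = 4.8e-03
E = 411 / 4.8e-03
E = 85630 MPa


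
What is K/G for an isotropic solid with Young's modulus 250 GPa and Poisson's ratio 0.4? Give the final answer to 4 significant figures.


G = E / (2*(1+nu))
G = 250 / (2*(1+0.4)) = 89.2857 GPa
K = E / (3*(1-2*nu))
K = 250 / (3*(1-2*0.4)) = 416.667 GPa
K/G = 416.667 / 89.2857 = 4.667


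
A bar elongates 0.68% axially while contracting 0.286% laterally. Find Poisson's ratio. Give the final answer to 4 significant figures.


nu = -epsilon_lat / epsilon_axial
Lateral strain is contraction (negative), so using magnitudes:
nu = 0.286 / 0.68
nu = 0.4206


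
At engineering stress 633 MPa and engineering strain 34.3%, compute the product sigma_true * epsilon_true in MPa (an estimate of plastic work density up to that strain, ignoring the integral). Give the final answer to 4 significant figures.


sigma_true = sigma_eng * (1 + epsilon_eng)
sigma_true = 633 * (1 + 0.343) = 850.119 MPa
epsilon_true = ln(1 + epsilon_eng)
epsilon_true = ln(1 + 0.343) = 0.294906
sigma_true * epsilon_true = 850.119 * 0.294906 = 250.7 MPa


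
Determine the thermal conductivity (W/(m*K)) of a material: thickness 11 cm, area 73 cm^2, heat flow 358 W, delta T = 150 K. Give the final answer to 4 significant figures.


k = Q*L / (A*dT)
L = 0.11 m, A = 7.3e-03 m^2
k = 358 * 0.11 / (7.3e-03 * 150)
k = 35.96 W/(m*K)


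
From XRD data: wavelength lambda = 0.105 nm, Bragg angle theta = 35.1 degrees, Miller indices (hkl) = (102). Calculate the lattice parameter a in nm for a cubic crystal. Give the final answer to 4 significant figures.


d = lambda / (2*sin(theta))
d = 0.105 / (2*sin(35.1 deg))
d = 0.0913035 nm
a = d * sqrt(h^2+k^2+l^2) = 0.0913035 * sqrt(5)
a = 0.2042 nm
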